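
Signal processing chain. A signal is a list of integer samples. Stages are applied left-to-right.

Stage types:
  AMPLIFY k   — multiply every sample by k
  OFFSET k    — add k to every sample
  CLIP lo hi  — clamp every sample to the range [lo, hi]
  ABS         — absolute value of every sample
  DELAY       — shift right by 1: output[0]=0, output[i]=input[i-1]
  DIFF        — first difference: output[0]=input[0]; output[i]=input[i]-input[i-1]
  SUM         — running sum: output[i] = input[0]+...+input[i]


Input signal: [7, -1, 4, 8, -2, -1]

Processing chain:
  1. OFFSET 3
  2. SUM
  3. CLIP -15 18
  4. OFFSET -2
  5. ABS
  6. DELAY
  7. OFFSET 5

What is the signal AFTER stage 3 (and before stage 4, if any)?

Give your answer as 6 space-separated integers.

Input: [7, -1, 4, 8, -2, -1]
Stage 1 (OFFSET 3): 7+3=10, -1+3=2, 4+3=7, 8+3=11, -2+3=1, -1+3=2 -> [10, 2, 7, 11, 1, 2]
Stage 2 (SUM): sum[0..0]=10, sum[0..1]=12, sum[0..2]=19, sum[0..3]=30, sum[0..4]=31, sum[0..5]=33 -> [10, 12, 19, 30, 31, 33]
Stage 3 (CLIP -15 18): clip(10,-15,18)=10, clip(12,-15,18)=12, clip(19,-15,18)=18, clip(30,-15,18)=18, clip(31,-15,18)=18, clip(33,-15,18)=18 -> [10, 12, 18, 18, 18, 18]

Answer: 10 12 18 18 18 18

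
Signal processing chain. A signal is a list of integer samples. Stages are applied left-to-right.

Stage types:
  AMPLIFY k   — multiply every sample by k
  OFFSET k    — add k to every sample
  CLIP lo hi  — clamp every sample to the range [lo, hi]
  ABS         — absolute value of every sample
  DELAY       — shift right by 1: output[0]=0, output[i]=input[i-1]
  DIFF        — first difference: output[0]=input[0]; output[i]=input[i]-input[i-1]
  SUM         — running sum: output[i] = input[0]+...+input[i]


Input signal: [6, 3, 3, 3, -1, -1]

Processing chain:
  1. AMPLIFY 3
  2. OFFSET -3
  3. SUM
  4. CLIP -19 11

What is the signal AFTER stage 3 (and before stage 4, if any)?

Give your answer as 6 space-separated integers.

Answer: 15 21 27 33 27 21

Derivation:
Input: [6, 3, 3, 3, -1, -1]
Stage 1 (AMPLIFY 3): 6*3=18, 3*3=9, 3*3=9, 3*3=9, -1*3=-3, -1*3=-3 -> [18, 9, 9, 9, -3, -3]
Stage 2 (OFFSET -3): 18+-3=15, 9+-3=6, 9+-3=6, 9+-3=6, -3+-3=-6, -3+-3=-6 -> [15, 6, 6, 6, -6, -6]
Stage 3 (SUM): sum[0..0]=15, sum[0..1]=21, sum[0..2]=27, sum[0..3]=33, sum[0..4]=27, sum[0..5]=21 -> [15, 21, 27, 33, 27, 21]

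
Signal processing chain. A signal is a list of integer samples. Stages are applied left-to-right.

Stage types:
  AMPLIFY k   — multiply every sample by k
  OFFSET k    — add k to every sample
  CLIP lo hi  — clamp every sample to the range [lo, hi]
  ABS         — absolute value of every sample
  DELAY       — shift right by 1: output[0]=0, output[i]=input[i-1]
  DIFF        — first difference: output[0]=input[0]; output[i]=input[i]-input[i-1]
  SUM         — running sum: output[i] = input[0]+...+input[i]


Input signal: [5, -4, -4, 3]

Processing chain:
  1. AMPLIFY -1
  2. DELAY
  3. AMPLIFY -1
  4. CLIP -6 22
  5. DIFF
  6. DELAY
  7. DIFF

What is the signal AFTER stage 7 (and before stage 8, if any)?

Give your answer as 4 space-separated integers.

Input: [5, -4, -4, 3]
Stage 1 (AMPLIFY -1): 5*-1=-5, -4*-1=4, -4*-1=4, 3*-1=-3 -> [-5, 4, 4, -3]
Stage 2 (DELAY): [0, -5, 4, 4] = [0, -5, 4, 4] -> [0, -5, 4, 4]
Stage 3 (AMPLIFY -1): 0*-1=0, -5*-1=5, 4*-1=-4, 4*-1=-4 -> [0, 5, -4, -4]
Stage 4 (CLIP -6 22): clip(0,-6,22)=0, clip(5,-6,22)=5, clip(-4,-6,22)=-4, clip(-4,-6,22)=-4 -> [0, 5, -4, -4]
Stage 5 (DIFF): s[0]=0, 5-0=5, -4-5=-9, -4--4=0 -> [0, 5, -9, 0]
Stage 6 (DELAY): [0, 0, 5, -9] = [0, 0, 5, -9] -> [0, 0, 5, -9]
Stage 7 (DIFF): s[0]=0, 0-0=0, 5-0=5, -9-5=-14 -> [0, 0, 5, -14]

Answer: 0 0 5 -14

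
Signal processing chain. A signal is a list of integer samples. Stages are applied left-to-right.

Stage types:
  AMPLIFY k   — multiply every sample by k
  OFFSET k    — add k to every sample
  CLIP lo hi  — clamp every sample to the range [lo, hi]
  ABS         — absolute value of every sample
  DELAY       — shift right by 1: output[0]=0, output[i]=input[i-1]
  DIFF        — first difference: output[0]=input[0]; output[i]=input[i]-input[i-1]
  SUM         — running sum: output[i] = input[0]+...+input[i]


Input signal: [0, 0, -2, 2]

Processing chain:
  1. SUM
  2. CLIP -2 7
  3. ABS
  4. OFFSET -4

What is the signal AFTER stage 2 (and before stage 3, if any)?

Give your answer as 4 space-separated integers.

Input: [0, 0, -2, 2]
Stage 1 (SUM): sum[0..0]=0, sum[0..1]=0, sum[0..2]=-2, sum[0..3]=0 -> [0, 0, -2, 0]
Stage 2 (CLIP -2 7): clip(0,-2,7)=0, clip(0,-2,7)=0, clip(-2,-2,7)=-2, clip(0,-2,7)=0 -> [0, 0, -2, 0]

Answer: 0 0 -2 0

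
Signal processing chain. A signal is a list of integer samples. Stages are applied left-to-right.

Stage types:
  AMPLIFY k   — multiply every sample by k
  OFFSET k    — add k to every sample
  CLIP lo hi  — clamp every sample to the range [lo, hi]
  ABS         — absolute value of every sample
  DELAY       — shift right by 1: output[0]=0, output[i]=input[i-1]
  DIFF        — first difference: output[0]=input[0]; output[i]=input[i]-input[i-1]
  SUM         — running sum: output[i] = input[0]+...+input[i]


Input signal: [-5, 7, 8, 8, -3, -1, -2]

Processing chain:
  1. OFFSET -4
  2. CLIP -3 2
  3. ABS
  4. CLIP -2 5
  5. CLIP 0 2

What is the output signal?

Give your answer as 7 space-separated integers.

Answer: 2 2 2 2 2 2 2

Derivation:
Input: [-5, 7, 8, 8, -3, -1, -2]
Stage 1 (OFFSET -4): -5+-4=-9, 7+-4=3, 8+-4=4, 8+-4=4, -3+-4=-7, -1+-4=-5, -2+-4=-6 -> [-9, 3, 4, 4, -7, -5, -6]
Stage 2 (CLIP -3 2): clip(-9,-3,2)=-3, clip(3,-3,2)=2, clip(4,-3,2)=2, clip(4,-3,2)=2, clip(-7,-3,2)=-3, clip(-5,-3,2)=-3, clip(-6,-3,2)=-3 -> [-3, 2, 2, 2, -3, -3, -3]
Stage 3 (ABS): |-3|=3, |2|=2, |2|=2, |2|=2, |-3|=3, |-3|=3, |-3|=3 -> [3, 2, 2, 2, 3, 3, 3]
Stage 4 (CLIP -2 5): clip(3,-2,5)=3, clip(2,-2,5)=2, clip(2,-2,5)=2, clip(2,-2,5)=2, clip(3,-2,5)=3, clip(3,-2,5)=3, clip(3,-2,5)=3 -> [3, 2, 2, 2, 3, 3, 3]
Stage 5 (CLIP 0 2): clip(3,0,2)=2, clip(2,0,2)=2, clip(2,0,2)=2, clip(2,0,2)=2, clip(3,0,2)=2, clip(3,0,2)=2, clip(3,0,2)=2 -> [2, 2, 2, 2, 2, 2, 2]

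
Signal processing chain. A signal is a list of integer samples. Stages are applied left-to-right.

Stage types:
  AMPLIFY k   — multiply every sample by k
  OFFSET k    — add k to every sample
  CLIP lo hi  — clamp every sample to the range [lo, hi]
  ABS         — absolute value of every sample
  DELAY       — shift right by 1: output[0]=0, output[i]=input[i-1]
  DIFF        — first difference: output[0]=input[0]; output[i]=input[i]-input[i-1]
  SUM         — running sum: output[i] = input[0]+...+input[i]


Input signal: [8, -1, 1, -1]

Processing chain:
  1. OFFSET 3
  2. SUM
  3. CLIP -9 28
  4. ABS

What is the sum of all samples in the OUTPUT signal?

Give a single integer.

Input: [8, -1, 1, -1]
Stage 1 (OFFSET 3): 8+3=11, -1+3=2, 1+3=4, -1+3=2 -> [11, 2, 4, 2]
Stage 2 (SUM): sum[0..0]=11, sum[0..1]=13, sum[0..2]=17, sum[0..3]=19 -> [11, 13, 17, 19]
Stage 3 (CLIP -9 28): clip(11,-9,28)=11, clip(13,-9,28)=13, clip(17,-9,28)=17, clip(19,-9,28)=19 -> [11, 13, 17, 19]
Stage 4 (ABS): |11|=11, |13|=13, |17|=17, |19|=19 -> [11, 13, 17, 19]
Output sum: 60

Answer: 60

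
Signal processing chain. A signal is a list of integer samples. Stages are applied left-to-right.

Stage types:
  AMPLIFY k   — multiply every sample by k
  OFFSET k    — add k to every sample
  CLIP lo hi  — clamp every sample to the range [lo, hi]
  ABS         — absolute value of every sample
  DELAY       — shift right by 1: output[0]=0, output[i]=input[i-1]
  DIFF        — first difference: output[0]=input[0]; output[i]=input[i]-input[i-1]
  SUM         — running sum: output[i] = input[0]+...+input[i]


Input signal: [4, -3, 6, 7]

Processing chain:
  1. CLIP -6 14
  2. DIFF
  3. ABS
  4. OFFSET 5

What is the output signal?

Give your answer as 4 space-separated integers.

Answer: 9 12 14 6

Derivation:
Input: [4, -3, 6, 7]
Stage 1 (CLIP -6 14): clip(4,-6,14)=4, clip(-3,-6,14)=-3, clip(6,-6,14)=6, clip(7,-6,14)=7 -> [4, -3, 6, 7]
Stage 2 (DIFF): s[0]=4, -3-4=-7, 6--3=9, 7-6=1 -> [4, -7, 9, 1]
Stage 3 (ABS): |4|=4, |-7|=7, |9|=9, |1|=1 -> [4, 7, 9, 1]
Stage 4 (OFFSET 5): 4+5=9, 7+5=12, 9+5=14, 1+5=6 -> [9, 12, 14, 6]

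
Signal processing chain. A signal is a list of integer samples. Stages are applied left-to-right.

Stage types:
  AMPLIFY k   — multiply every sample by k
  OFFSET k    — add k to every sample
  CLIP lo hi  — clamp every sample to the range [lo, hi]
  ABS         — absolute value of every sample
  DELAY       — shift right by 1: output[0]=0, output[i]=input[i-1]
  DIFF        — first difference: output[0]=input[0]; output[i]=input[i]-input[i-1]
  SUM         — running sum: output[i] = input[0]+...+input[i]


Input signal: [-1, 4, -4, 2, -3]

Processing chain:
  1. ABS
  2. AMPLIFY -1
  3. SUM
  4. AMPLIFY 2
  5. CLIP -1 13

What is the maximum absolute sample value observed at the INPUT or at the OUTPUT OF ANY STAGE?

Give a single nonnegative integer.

Answer: 28

Derivation:
Input: [-1, 4, -4, 2, -3] (max |s|=4)
Stage 1 (ABS): |-1|=1, |4|=4, |-4|=4, |2|=2, |-3|=3 -> [1, 4, 4, 2, 3] (max |s|=4)
Stage 2 (AMPLIFY -1): 1*-1=-1, 4*-1=-4, 4*-1=-4, 2*-1=-2, 3*-1=-3 -> [-1, -4, -4, -2, -3] (max |s|=4)
Stage 3 (SUM): sum[0..0]=-1, sum[0..1]=-5, sum[0..2]=-9, sum[0..3]=-11, sum[0..4]=-14 -> [-1, -5, -9, -11, -14] (max |s|=14)
Stage 4 (AMPLIFY 2): -1*2=-2, -5*2=-10, -9*2=-18, -11*2=-22, -14*2=-28 -> [-2, -10, -18, -22, -28] (max |s|=28)
Stage 5 (CLIP -1 13): clip(-2,-1,13)=-1, clip(-10,-1,13)=-1, clip(-18,-1,13)=-1, clip(-22,-1,13)=-1, clip(-28,-1,13)=-1 -> [-1, -1, -1, -1, -1] (max |s|=1)
Overall max amplitude: 28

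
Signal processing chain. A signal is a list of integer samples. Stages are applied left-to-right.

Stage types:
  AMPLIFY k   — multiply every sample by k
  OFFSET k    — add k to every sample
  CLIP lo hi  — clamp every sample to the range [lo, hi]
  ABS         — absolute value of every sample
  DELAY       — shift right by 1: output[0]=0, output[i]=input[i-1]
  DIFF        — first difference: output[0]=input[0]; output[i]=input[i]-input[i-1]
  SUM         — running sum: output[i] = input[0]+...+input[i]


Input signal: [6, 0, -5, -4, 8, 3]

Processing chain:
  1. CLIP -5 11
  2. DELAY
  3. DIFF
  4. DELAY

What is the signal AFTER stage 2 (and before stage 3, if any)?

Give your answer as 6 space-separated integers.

Input: [6, 0, -5, -4, 8, 3]
Stage 1 (CLIP -5 11): clip(6,-5,11)=6, clip(0,-5,11)=0, clip(-5,-5,11)=-5, clip(-4,-5,11)=-4, clip(8,-5,11)=8, clip(3,-5,11)=3 -> [6, 0, -5, -4, 8, 3]
Stage 2 (DELAY): [0, 6, 0, -5, -4, 8] = [0, 6, 0, -5, -4, 8] -> [0, 6, 0, -5, -4, 8]

Answer: 0 6 0 -5 -4 8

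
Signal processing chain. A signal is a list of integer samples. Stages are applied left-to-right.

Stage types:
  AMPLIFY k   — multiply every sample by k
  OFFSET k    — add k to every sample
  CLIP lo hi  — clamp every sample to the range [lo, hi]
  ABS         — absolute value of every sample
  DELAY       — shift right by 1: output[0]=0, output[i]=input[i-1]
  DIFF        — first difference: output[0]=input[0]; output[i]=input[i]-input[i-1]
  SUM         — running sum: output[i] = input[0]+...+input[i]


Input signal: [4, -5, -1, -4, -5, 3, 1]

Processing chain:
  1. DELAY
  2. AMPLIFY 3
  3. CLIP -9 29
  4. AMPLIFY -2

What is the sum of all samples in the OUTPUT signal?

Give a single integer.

Answer: 18

Derivation:
Input: [4, -5, -1, -4, -5, 3, 1]
Stage 1 (DELAY): [0, 4, -5, -1, -4, -5, 3] = [0, 4, -5, -1, -4, -5, 3] -> [0, 4, -5, -1, -4, -5, 3]
Stage 2 (AMPLIFY 3): 0*3=0, 4*3=12, -5*3=-15, -1*3=-3, -4*3=-12, -5*3=-15, 3*3=9 -> [0, 12, -15, -3, -12, -15, 9]
Stage 3 (CLIP -9 29): clip(0,-9,29)=0, clip(12,-9,29)=12, clip(-15,-9,29)=-9, clip(-3,-9,29)=-3, clip(-12,-9,29)=-9, clip(-15,-9,29)=-9, clip(9,-9,29)=9 -> [0, 12, -9, -3, -9, -9, 9]
Stage 4 (AMPLIFY -2): 0*-2=0, 12*-2=-24, -9*-2=18, -3*-2=6, -9*-2=18, -9*-2=18, 9*-2=-18 -> [0, -24, 18, 6, 18, 18, -18]
Output sum: 18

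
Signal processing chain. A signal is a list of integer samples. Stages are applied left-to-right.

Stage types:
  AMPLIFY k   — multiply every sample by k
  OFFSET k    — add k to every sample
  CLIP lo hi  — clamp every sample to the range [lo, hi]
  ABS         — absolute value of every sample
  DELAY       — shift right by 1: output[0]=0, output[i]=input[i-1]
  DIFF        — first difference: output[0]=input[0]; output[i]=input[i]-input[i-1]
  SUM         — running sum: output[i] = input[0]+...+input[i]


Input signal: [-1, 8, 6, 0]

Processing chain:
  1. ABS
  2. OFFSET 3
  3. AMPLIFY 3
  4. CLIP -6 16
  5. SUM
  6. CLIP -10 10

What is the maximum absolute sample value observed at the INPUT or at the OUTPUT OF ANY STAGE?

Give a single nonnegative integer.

Answer: 53

Derivation:
Input: [-1, 8, 6, 0] (max |s|=8)
Stage 1 (ABS): |-1|=1, |8|=8, |6|=6, |0|=0 -> [1, 8, 6, 0] (max |s|=8)
Stage 2 (OFFSET 3): 1+3=4, 8+3=11, 6+3=9, 0+3=3 -> [4, 11, 9, 3] (max |s|=11)
Stage 3 (AMPLIFY 3): 4*3=12, 11*3=33, 9*3=27, 3*3=9 -> [12, 33, 27, 9] (max |s|=33)
Stage 4 (CLIP -6 16): clip(12,-6,16)=12, clip(33,-6,16)=16, clip(27,-6,16)=16, clip(9,-6,16)=9 -> [12, 16, 16, 9] (max |s|=16)
Stage 5 (SUM): sum[0..0]=12, sum[0..1]=28, sum[0..2]=44, sum[0..3]=53 -> [12, 28, 44, 53] (max |s|=53)
Stage 6 (CLIP -10 10): clip(12,-10,10)=10, clip(28,-10,10)=10, clip(44,-10,10)=10, clip(53,-10,10)=10 -> [10, 10, 10, 10] (max |s|=10)
Overall max amplitude: 53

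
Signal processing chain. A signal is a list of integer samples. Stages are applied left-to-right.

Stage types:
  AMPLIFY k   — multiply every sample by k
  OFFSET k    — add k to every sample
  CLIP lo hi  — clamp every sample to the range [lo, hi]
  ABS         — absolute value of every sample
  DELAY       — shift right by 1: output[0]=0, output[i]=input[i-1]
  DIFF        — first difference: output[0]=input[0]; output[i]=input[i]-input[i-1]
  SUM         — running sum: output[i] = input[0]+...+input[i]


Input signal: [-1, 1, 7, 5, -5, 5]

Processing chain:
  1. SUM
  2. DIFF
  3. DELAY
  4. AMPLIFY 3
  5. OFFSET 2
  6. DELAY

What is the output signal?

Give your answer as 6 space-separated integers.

Input: [-1, 1, 7, 5, -5, 5]
Stage 1 (SUM): sum[0..0]=-1, sum[0..1]=0, sum[0..2]=7, sum[0..3]=12, sum[0..4]=7, sum[0..5]=12 -> [-1, 0, 7, 12, 7, 12]
Stage 2 (DIFF): s[0]=-1, 0--1=1, 7-0=7, 12-7=5, 7-12=-5, 12-7=5 -> [-1, 1, 7, 5, -5, 5]
Stage 3 (DELAY): [0, -1, 1, 7, 5, -5] = [0, -1, 1, 7, 5, -5] -> [0, -1, 1, 7, 5, -5]
Stage 4 (AMPLIFY 3): 0*3=0, -1*3=-3, 1*3=3, 7*3=21, 5*3=15, -5*3=-15 -> [0, -3, 3, 21, 15, -15]
Stage 5 (OFFSET 2): 0+2=2, -3+2=-1, 3+2=5, 21+2=23, 15+2=17, -15+2=-13 -> [2, -1, 5, 23, 17, -13]
Stage 6 (DELAY): [0, 2, -1, 5, 23, 17] = [0, 2, -1, 5, 23, 17] -> [0, 2, -1, 5, 23, 17]

Answer: 0 2 -1 5 23 17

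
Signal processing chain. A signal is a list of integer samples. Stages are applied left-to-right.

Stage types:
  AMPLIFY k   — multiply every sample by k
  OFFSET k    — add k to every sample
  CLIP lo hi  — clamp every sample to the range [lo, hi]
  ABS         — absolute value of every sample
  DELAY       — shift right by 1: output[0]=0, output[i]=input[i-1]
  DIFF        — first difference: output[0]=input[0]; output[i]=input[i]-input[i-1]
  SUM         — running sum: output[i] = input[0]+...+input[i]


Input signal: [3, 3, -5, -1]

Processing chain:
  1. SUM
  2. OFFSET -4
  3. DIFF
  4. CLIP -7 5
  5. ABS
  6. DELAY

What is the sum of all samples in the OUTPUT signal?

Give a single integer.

Input: [3, 3, -5, -1]
Stage 1 (SUM): sum[0..0]=3, sum[0..1]=6, sum[0..2]=1, sum[0..3]=0 -> [3, 6, 1, 0]
Stage 2 (OFFSET -4): 3+-4=-1, 6+-4=2, 1+-4=-3, 0+-4=-4 -> [-1, 2, -3, -4]
Stage 3 (DIFF): s[0]=-1, 2--1=3, -3-2=-5, -4--3=-1 -> [-1, 3, -5, -1]
Stage 4 (CLIP -7 5): clip(-1,-7,5)=-1, clip(3,-7,5)=3, clip(-5,-7,5)=-5, clip(-1,-7,5)=-1 -> [-1, 3, -5, -1]
Stage 5 (ABS): |-1|=1, |3|=3, |-5|=5, |-1|=1 -> [1, 3, 5, 1]
Stage 6 (DELAY): [0, 1, 3, 5] = [0, 1, 3, 5] -> [0, 1, 3, 5]
Output sum: 9

Answer: 9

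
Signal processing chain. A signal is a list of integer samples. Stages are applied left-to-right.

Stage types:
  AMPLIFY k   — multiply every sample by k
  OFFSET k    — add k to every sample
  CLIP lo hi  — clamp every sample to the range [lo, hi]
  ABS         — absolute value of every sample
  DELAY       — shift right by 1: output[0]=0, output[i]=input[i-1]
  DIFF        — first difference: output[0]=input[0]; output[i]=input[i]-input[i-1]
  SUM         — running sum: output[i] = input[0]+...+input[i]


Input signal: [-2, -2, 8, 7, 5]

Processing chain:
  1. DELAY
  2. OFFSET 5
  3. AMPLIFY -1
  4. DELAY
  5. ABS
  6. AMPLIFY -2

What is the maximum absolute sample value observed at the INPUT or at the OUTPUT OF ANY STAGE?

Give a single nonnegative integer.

Input: [-2, -2, 8, 7, 5] (max |s|=8)
Stage 1 (DELAY): [0, -2, -2, 8, 7] = [0, -2, -2, 8, 7] -> [0, -2, -2, 8, 7] (max |s|=8)
Stage 2 (OFFSET 5): 0+5=5, -2+5=3, -2+5=3, 8+5=13, 7+5=12 -> [5, 3, 3, 13, 12] (max |s|=13)
Stage 3 (AMPLIFY -1): 5*-1=-5, 3*-1=-3, 3*-1=-3, 13*-1=-13, 12*-1=-12 -> [-5, -3, -3, -13, -12] (max |s|=13)
Stage 4 (DELAY): [0, -5, -3, -3, -13] = [0, -5, -3, -3, -13] -> [0, -5, -3, -3, -13] (max |s|=13)
Stage 5 (ABS): |0|=0, |-5|=5, |-3|=3, |-3|=3, |-13|=13 -> [0, 5, 3, 3, 13] (max |s|=13)
Stage 6 (AMPLIFY -2): 0*-2=0, 5*-2=-10, 3*-2=-6, 3*-2=-6, 13*-2=-26 -> [0, -10, -6, -6, -26] (max |s|=26)
Overall max amplitude: 26

Answer: 26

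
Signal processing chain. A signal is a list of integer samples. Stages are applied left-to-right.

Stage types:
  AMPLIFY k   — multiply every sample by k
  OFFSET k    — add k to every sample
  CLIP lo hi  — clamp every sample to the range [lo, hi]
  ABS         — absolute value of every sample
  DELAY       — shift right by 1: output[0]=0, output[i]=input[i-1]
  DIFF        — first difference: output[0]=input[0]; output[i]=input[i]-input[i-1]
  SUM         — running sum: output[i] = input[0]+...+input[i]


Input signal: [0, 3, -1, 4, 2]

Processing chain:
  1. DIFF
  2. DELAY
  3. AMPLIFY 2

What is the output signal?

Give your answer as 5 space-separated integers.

Input: [0, 3, -1, 4, 2]
Stage 1 (DIFF): s[0]=0, 3-0=3, -1-3=-4, 4--1=5, 2-4=-2 -> [0, 3, -4, 5, -2]
Stage 2 (DELAY): [0, 0, 3, -4, 5] = [0, 0, 3, -4, 5] -> [0, 0, 3, -4, 5]
Stage 3 (AMPLIFY 2): 0*2=0, 0*2=0, 3*2=6, -4*2=-8, 5*2=10 -> [0, 0, 6, -8, 10]

Answer: 0 0 6 -8 10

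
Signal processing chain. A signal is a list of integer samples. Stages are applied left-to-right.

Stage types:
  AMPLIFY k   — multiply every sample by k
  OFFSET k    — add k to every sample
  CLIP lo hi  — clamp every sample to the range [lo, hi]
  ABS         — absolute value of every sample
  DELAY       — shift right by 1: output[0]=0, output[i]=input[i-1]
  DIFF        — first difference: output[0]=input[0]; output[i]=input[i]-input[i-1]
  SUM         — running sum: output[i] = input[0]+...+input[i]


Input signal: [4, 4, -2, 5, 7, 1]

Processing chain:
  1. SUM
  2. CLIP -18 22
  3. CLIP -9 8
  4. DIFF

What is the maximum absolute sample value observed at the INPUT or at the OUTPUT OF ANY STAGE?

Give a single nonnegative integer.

Answer: 19

Derivation:
Input: [4, 4, -2, 5, 7, 1] (max |s|=7)
Stage 1 (SUM): sum[0..0]=4, sum[0..1]=8, sum[0..2]=6, sum[0..3]=11, sum[0..4]=18, sum[0..5]=19 -> [4, 8, 6, 11, 18, 19] (max |s|=19)
Stage 2 (CLIP -18 22): clip(4,-18,22)=4, clip(8,-18,22)=8, clip(6,-18,22)=6, clip(11,-18,22)=11, clip(18,-18,22)=18, clip(19,-18,22)=19 -> [4, 8, 6, 11, 18, 19] (max |s|=19)
Stage 3 (CLIP -9 8): clip(4,-9,8)=4, clip(8,-9,8)=8, clip(6,-9,8)=6, clip(11,-9,8)=8, clip(18,-9,8)=8, clip(19,-9,8)=8 -> [4, 8, 6, 8, 8, 8] (max |s|=8)
Stage 4 (DIFF): s[0]=4, 8-4=4, 6-8=-2, 8-6=2, 8-8=0, 8-8=0 -> [4, 4, -2, 2, 0, 0] (max |s|=4)
Overall max amplitude: 19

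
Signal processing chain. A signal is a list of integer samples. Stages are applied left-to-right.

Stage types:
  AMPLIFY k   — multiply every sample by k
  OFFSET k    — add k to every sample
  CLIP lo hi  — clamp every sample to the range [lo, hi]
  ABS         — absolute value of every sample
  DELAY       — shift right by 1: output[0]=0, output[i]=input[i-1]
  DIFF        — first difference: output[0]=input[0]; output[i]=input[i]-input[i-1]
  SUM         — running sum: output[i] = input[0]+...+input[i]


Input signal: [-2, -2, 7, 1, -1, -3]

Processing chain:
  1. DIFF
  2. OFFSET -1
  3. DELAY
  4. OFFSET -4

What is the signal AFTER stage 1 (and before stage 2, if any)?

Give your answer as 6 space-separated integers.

Answer: -2 0 9 -6 -2 -2

Derivation:
Input: [-2, -2, 7, 1, -1, -3]
Stage 1 (DIFF): s[0]=-2, -2--2=0, 7--2=9, 1-7=-6, -1-1=-2, -3--1=-2 -> [-2, 0, 9, -6, -2, -2]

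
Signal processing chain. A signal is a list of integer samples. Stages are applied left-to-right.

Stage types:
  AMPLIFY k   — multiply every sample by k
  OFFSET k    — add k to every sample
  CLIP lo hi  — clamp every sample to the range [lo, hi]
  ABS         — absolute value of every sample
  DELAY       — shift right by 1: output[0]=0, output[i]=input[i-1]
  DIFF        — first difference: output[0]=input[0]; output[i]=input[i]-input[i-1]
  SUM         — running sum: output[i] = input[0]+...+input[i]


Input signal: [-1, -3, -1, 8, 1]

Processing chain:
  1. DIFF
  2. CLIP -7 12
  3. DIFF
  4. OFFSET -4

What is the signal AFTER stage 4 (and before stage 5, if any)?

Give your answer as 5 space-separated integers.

Answer: -5 -5 0 3 -20

Derivation:
Input: [-1, -3, -1, 8, 1]
Stage 1 (DIFF): s[0]=-1, -3--1=-2, -1--3=2, 8--1=9, 1-8=-7 -> [-1, -2, 2, 9, -7]
Stage 2 (CLIP -7 12): clip(-1,-7,12)=-1, clip(-2,-7,12)=-2, clip(2,-7,12)=2, clip(9,-7,12)=9, clip(-7,-7,12)=-7 -> [-1, -2, 2, 9, -7]
Stage 3 (DIFF): s[0]=-1, -2--1=-1, 2--2=4, 9-2=7, -7-9=-16 -> [-1, -1, 4, 7, -16]
Stage 4 (OFFSET -4): -1+-4=-5, -1+-4=-5, 4+-4=0, 7+-4=3, -16+-4=-20 -> [-5, -5, 0, 3, -20]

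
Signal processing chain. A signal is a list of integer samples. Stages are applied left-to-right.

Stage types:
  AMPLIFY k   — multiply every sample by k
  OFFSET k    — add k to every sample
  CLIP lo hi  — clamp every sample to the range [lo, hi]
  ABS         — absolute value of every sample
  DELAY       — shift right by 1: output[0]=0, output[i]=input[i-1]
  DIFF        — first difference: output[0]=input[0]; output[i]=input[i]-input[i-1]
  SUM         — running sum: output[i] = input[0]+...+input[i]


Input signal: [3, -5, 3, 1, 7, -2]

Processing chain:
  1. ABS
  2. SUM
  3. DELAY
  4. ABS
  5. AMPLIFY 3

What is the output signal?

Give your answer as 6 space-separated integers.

Input: [3, -5, 3, 1, 7, -2]
Stage 1 (ABS): |3|=3, |-5|=5, |3|=3, |1|=1, |7|=7, |-2|=2 -> [3, 5, 3, 1, 7, 2]
Stage 2 (SUM): sum[0..0]=3, sum[0..1]=8, sum[0..2]=11, sum[0..3]=12, sum[0..4]=19, sum[0..5]=21 -> [3, 8, 11, 12, 19, 21]
Stage 3 (DELAY): [0, 3, 8, 11, 12, 19] = [0, 3, 8, 11, 12, 19] -> [0, 3, 8, 11, 12, 19]
Stage 4 (ABS): |0|=0, |3|=3, |8|=8, |11|=11, |12|=12, |19|=19 -> [0, 3, 8, 11, 12, 19]
Stage 5 (AMPLIFY 3): 0*3=0, 3*3=9, 8*3=24, 11*3=33, 12*3=36, 19*3=57 -> [0, 9, 24, 33, 36, 57]

Answer: 0 9 24 33 36 57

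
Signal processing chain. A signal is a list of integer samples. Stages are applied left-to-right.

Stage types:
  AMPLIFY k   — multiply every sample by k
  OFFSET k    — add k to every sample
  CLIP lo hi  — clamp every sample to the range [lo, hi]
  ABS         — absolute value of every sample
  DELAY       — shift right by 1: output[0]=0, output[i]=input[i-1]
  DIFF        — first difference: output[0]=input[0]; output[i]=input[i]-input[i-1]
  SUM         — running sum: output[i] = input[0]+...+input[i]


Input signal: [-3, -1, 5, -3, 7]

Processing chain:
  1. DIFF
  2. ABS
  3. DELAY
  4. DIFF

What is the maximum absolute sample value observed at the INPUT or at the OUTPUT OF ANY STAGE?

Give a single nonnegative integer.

Input: [-3, -1, 5, -3, 7] (max |s|=7)
Stage 1 (DIFF): s[0]=-3, -1--3=2, 5--1=6, -3-5=-8, 7--3=10 -> [-3, 2, 6, -8, 10] (max |s|=10)
Stage 2 (ABS): |-3|=3, |2|=2, |6|=6, |-8|=8, |10|=10 -> [3, 2, 6, 8, 10] (max |s|=10)
Stage 3 (DELAY): [0, 3, 2, 6, 8] = [0, 3, 2, 6, 8] -> [0, 3, 2, 6, 8] (max |s|=8)
Stage 4 (DIFF): s[0]=0, 3-0=3, 2-3=-1, 6-2=4, 8-6=2 -> [0, 3, -1, 4, 2] (max |s|=4)
Overall max amplitude: 10

Answer: 10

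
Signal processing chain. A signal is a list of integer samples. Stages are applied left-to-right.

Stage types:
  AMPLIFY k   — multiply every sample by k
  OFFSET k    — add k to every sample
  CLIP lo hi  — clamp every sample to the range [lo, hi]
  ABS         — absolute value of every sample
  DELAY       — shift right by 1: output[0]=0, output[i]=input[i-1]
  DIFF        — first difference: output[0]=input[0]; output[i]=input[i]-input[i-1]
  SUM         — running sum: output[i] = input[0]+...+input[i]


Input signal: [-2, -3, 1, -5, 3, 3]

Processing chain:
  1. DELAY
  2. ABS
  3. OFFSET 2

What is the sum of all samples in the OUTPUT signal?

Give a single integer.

Input: [-2, -3, 1, -5, 3, 3]
Stage 1 (DELAY): [0, -2, -3, 1, -5, 3] = [0, -2, -3, 1, -5, 3] -> [0, -2, -3, 1, -5, 3]
Stage 2 (ABS): |0|=0, |-2|=2, |-3|=3, |1|=1, |-5|=5, |3|=3 -> [0, 2, 3, 1, 5, 3]
Stage 3 (OFFSET 2): 0+2=2, 2+2=4, 3+2=5, 1+2=3, 5+2=7, 3+2=5 -> [2, 4, 5, 3, 7, 5]
Output sum: 26

Answer: 26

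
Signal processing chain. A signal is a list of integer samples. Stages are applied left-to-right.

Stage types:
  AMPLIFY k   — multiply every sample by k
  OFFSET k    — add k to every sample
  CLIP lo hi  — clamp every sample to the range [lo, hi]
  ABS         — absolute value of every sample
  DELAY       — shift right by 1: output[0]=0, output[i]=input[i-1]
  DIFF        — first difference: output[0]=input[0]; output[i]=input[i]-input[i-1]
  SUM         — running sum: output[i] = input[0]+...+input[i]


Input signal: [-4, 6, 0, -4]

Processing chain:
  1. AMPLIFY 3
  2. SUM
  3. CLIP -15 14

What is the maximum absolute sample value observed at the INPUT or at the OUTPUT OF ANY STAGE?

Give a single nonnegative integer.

Input: [-4, 6, 0, -4] (max |s|=6)
Stage 1 (AMPLIFY 3): -4*3=-12, 6*3=18, 0*3=0, -4*3=-12 -> [-12, 18, 0, -12] (max |s|=18)
Stage 2 (SUM): sum[0..0]=-12, sum[0..1]=6, sum[0..2]=6, sum[0..3]=-6 -> [-12, 6, 6, -6] (max |s|=12)
Stage 3 (CLIP -15 14): clip(-12,-15,14)=-12, clip(6,-15,14)=6, clip(6,-15,14)=6, clip(-6,-15,14)=-6 -> [-12, 6, 6, -6] (max |s|=12)
Overall max amplitude: 18

Answer: 18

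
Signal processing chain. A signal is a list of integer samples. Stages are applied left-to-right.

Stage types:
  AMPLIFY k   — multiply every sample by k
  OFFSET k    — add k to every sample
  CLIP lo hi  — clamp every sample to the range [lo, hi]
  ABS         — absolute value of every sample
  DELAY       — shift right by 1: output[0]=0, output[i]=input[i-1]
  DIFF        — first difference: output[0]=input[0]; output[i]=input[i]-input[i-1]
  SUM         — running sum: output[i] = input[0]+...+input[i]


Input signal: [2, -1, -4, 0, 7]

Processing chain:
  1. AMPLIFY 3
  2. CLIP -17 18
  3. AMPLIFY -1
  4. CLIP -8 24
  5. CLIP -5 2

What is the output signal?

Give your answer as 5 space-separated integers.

Answer: -5 2 2 0 -5

Derivation:
Input: [2, -1, -4, 0, 7]
Stage 1 (AMPLIFY 3): 2*3=6, -1*3=-3, -4*3=-12, 0*3=0, 7*3=21 -> [6, -3, -12, 0, 21]
Stage 2 (CLIP -17 18): clip(6,-17,18)=6, clip(-3,-17,18)=-3, clip(-12,-17,18)=-12, clip(0,-17,18)=0, clip(21,-17,18)=18 -> [6, -3, -12, 0, 18]
Stage 3 (AMPLIFY -1): 6*-1=-6, -3*-1=3, -12*-1=12, 0*-1=0, 18*-1=-18 -> [-6, 3, 12, 0, -18]
Stage 4 (CLIP -8 24): clip(-6,-8,24)=-6, clip(3,-8,24)=3, clip(12,-8,24)=12, clip(0,-8,24)=0, clip(-18,-8,24)=-8 -> [-6, 3, 12, 0, -8]
Stage 5 (CLIP -5 2): clip(-6,-5,2)=-5, clip(3,-5,2)=2, clip(12,-5,2)=2, clip(0,-5,2)=0, clip(-8,-5,2)=-5 -> [-5, 2, 2, 0, -5]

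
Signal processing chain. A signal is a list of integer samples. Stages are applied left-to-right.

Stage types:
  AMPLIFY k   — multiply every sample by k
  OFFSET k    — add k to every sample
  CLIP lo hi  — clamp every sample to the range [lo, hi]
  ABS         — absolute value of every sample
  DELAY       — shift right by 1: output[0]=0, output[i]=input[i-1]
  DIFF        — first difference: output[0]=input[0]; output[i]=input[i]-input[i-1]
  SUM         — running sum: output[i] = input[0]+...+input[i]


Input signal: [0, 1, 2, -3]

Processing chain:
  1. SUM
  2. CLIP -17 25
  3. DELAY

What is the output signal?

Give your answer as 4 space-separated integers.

Input: [0, 1, 2, -3]
Stage 1 (SUM): sum[0..0]=0, sum[0..1]=1, sum[0..2]=3, sum[0..3]=0 -> [0, 1, 3, 0]
Stage 2 (CLIP -17 25): clip(0,-17,25)=0, clip(1,-17,25)=1, clip(3,-17,25)=3, clip(0,-17,25)=0 -> [0, 1, 3, 0]
Stage 3 (DELAY): [0, 0, 1, 3] = [0, 0, 1, 3] -> [0, 0, 1, 3]

Answer: 0 0 1 3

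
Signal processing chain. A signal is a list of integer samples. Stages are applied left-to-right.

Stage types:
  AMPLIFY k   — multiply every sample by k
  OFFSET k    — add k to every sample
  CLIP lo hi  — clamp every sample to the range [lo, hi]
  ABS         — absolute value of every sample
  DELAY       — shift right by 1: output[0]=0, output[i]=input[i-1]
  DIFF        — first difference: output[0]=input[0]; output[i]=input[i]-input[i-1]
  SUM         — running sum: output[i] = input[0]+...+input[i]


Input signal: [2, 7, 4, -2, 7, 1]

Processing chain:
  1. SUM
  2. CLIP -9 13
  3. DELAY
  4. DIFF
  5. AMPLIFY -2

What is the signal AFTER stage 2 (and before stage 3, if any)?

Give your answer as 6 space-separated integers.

Answer: 2 9 13 11 13 13

Derivation:
Input: [2, 7, 4, -2, 7, 1]
Stage 1 (SUM): sum[0..0]=2, sum[0..1]=9, sum[0..2]=13, sum[0..3]=11, sum[0..4]=18, sum[0..5]=19 -> [2, 9, 13, 11, 18, 19]
Stage 2 (CLIP -9 13): clip(2,-9,13)=2, clip(9,-9,13)=9, clip(13,-9,13)=13, clip(11,-9,13)=11, clip(18,-9,13)=13, clip(19,-9,13)=13 -> [2, 9, 13, 11, 13, 13]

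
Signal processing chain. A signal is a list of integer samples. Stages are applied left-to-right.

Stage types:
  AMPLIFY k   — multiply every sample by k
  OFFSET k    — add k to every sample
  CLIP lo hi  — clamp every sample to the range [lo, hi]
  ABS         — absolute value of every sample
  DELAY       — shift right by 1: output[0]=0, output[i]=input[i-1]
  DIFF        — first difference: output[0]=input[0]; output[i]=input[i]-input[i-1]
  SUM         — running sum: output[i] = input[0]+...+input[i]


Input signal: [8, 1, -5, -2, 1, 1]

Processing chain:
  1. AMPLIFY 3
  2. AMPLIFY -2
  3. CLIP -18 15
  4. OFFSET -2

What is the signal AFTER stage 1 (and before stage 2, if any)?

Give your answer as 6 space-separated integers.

Input: [8, 1, -5, -2, 1, 1]
Stage 1 (AMPLIFY 3): 8*3=24, 1*3=3, -5*3=-15, -2*3=-6, 1*3=3, 1*3=3 -> [24, 3, -15, -6, 3, 3]

Answer: 24 3 -15 -6 3 3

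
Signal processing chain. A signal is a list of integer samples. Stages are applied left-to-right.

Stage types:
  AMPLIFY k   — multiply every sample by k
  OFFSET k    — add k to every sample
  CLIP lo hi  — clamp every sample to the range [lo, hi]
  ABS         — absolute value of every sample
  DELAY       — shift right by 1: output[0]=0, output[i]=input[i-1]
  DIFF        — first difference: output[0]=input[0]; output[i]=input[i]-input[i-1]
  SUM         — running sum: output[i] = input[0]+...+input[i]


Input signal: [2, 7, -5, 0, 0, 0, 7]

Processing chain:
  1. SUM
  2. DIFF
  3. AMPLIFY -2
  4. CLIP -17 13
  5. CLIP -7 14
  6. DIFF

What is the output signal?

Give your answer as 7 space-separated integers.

Input: [2, 7, -5, 0, 0, 0, 7]
Stage 1 (SUM): sum[0..0]=2, sum[0..1]=9, sum[0..2]=4, sum[0..3]=4, sum[0..4]=4, sum[0..5]=4, sum[0..6]=11 -> [2, 9, 4, 4, 4, 4, 11]
Stage 2 (DIFF): s[0]=2, 9-2=7, 4-9=-5, 4-4=0, 4-4=0, 4-4=0, 11-4=7 -> [2, 7, -5, 0, 0, 0, 7]
Stage 3 (AMPLIFY -2): 2*-2=-4, 7*-2=-14, -5*-2=10, 0*-2=0, 0*-2=0, 0*-2=0, 7*-2=-14 -> [-4, -14, 10, 0, 0, 0, -14]
Stage 4 (CLIP -17 13): clip(-4,-17,13)=-4, clip(-14,-17,13)=-14, clip(10,-17,13)=10, clip(0,-17,13)=0, clip(0,-17,13)=0, clip(0,-17,13)=0, clip(-14,-17,13)=-14 -> [-4, -14, 10, 0, 0, 0, -14]
Stage 5 (CLIP -7 14): clip(-4,-7,14)=-4, clip(-14,-7,14)=-7, clip(10,-7,14)=10, clip(0,-7,14)=0, clip(0,-7,14)=0, clip(0,-7,14)=0, clip(-14,-7,14)=-7 -> [-4, -7, 10, 0, 0, 0, -7]
Stage 6 (DIFF): s[0]=-4, -7--4=-3, 10--7=17, 0-10=-10, 0-0=0, 0-0=0, -7-0=-7 -> [-4, -3, 17, -10, 0, 0, -7]

Answer: -4 -3 17 -10 0 0 -7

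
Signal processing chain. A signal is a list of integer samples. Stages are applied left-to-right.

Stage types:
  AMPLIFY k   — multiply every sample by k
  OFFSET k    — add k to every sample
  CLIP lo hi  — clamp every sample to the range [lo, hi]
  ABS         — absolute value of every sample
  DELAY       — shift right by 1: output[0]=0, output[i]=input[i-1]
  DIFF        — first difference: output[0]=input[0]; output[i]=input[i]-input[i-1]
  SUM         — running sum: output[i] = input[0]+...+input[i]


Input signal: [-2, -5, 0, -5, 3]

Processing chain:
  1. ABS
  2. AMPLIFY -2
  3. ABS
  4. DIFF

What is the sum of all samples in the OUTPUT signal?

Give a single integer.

Answer: 6

Derivation:
Input: [-2, -5, 0, -5, 3]
Stage 1 (ABS): |-2|=2, |-5|=5, |0|=0, |-5|=5, |3|=3 -> [2, 5, 0, 5, 3]
Stage 2 (AMPLIFY -2): 2*-2=-4, 5*-2=-10, 0*-2=0, 5*-2=-10, 3*-2=-6 -> [-4, -10, 0, -10, -6]
Stage 3 (ABS): |-4|=4, |-10|=10, |0|=0, |-10|=10, |-6|=6 -> [4, 10, 0, 10, 6]
Stage 4 (DIFF): s[0]=4, 10-4=6, 0-10=-10, 10-0=10, 6-10=-4 -> [4, 6, -10, 10, -4]
Output sum: 6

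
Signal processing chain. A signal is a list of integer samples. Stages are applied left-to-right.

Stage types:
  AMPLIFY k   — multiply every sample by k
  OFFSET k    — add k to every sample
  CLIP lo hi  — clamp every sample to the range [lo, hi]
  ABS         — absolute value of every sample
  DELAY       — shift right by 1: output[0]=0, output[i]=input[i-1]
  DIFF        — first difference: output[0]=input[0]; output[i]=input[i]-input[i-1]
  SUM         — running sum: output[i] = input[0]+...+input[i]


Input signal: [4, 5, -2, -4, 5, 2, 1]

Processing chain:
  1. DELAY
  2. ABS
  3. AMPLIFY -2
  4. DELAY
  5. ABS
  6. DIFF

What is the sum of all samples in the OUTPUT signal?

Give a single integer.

Input: [4, 5, -2, -4, 5, 2, 1]
Stage 1 (DELAY): [0, 4, 5, -2, -4, 5, 2] = [0, 4, 5, -2, -4, 5, 2] -> [0, 4, 5, -2, -4, 5, 2]
Stage 2 (ABS): |0|=0, |4|=4, |5|=5, |-2|=2, |-4|=4, |5|=5, |2|=2 -> [0, 4, 5, 2, 4, 5, 2]
Stage 3 (AMPLIFY -2): 0*-2=0, 4*-2=-8, 5*-2=-10, 2*-2=-4, 4*-2=-8, 5*-2=-10, 2*-2=-4 -> [0, -8, -10, -4, -8, -10, -4]
Stage 4 (DELAY): [0, 0, -8, -10, -4, -8, -10] = [0, 0, -8, -10, -4, -8, -10] -> [0, 0, -8, -10, -4, -8, -10]
Stage 5 (ABS): |0|=0, |0|=0, |-8|=8, |-10|=10, |-4|=4, |-8|=8, |-10|=10 -> [0, 0, 8, 10, 4, 8, 10]
Stage 6 (DIFF): s[0]=0, 0-0=0, 8-0=8, 10-8=2, 4-10=-6, 8-4=4, 10-8=2 -> [0, 0, 8, 2, -6, 4, 2]
Output sum: 10

Answer: 10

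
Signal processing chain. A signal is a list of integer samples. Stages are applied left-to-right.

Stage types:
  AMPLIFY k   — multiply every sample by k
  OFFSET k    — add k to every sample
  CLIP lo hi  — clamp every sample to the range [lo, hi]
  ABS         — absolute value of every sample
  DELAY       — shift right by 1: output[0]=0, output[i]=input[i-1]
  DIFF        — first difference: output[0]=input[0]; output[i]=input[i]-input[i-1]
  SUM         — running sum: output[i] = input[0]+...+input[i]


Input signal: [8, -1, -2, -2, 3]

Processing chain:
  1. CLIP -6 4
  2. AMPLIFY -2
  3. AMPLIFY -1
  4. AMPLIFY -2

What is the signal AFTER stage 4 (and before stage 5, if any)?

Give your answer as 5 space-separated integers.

Answer: -16 4 8 8 -12

Derivation:
Input: [8, -1, -2, -2, 3]
Stage 1 (CLIP -6 4): clip(8,-6,4)=4, clip(-1,-6,4)=-1, clip(-2,-6,4)=-2, clip(-2,-6,4)=-2, clip(3,-6,4)=3 -> [4, -1, -2, -2, 3]
Stage 2 (AMPLIFY -2): 4*-2=-8, -1*-2=2, -2*-2=4, -2*-2=4, 3*-2=-6 -> [-8, 2, 4, 4, -6]
Stage 3 (AMPLIFY -1): -8*-1=8, 2*-1=-2, 4*-1=-4, 4*-1=-4, -6*-1=6 -> [8, -2, -4, -4, 6]
Stage 4 (AMPLIFY -2): 8*-2=-16, -2*-2=4, -4*-2=8, -4*-2=8, 6*-2=-12 -> [-16, 4, 8, 8, -12]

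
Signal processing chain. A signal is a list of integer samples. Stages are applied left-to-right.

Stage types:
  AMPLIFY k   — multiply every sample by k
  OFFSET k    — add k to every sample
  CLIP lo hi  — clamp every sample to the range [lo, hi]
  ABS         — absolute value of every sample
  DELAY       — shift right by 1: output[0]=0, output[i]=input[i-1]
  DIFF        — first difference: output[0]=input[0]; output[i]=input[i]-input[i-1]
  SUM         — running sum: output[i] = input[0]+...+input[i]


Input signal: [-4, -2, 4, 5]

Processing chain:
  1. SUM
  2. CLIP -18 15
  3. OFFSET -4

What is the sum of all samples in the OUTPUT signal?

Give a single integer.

Answer: -25

Derivation:
Input: [-4, -2, 4, 5]
Stage 1 (SUM): sum[0..0]=-4, sum[0..1]=-6, sum[0..2]=-2, sum[0..3]=3 -> [-4, -6, -2, 3]
Stage 2 (CLIP -18 15): clip(-4,-18,15)=-4, clip(-6,-18,15)=-6, clip(-2,-18,15)=-2, clip(3,-18,15)=3 -> [-4, -6, -2, 3]
Stage 3 (OFFSET -4): -4+-4=-8, -6+-4=-10, -2+-4=-6, 3+-4=-1 -> [-8, -10, -6, -1]
Output sum: -25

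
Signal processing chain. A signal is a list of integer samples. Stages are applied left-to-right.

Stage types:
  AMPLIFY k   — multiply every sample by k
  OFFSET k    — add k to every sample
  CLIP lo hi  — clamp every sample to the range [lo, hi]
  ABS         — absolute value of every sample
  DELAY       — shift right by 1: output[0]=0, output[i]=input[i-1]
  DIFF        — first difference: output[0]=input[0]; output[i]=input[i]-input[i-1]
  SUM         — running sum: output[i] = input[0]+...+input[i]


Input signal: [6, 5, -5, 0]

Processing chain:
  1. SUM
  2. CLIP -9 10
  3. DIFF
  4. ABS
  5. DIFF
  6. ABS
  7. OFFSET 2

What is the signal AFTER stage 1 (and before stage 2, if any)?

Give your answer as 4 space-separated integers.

Input: [6, 5, -5, 0]
Stage 1 (SUM): sum[0..0]=6, sum[0..1]=11, sum[0..2]=6, sum[0..3]=6 -> [6, 11, 6, 6]

Answer: 6 11 6 6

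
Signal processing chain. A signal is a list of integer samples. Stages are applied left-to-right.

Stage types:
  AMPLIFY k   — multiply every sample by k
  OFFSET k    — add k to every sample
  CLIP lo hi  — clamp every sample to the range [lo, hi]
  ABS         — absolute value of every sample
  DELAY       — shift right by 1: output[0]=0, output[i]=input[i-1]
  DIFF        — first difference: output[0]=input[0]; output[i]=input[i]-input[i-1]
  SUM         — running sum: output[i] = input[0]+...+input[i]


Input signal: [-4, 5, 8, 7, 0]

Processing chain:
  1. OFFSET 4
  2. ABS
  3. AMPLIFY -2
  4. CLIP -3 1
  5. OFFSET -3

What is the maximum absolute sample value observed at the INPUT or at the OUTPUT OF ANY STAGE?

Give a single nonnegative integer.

Answer: 24

Derivation:
Input: [-4, 5, 8, 7, 0] (max |s|=8)
Stage 1 (OFFSET 4): -4+4=0, 5+4=9, 8+4=12, 7+4=11, 0+4=4 -> [0, 9, 12, 11, 4] (max |s|=12)
Stage 2 (ABS): |0|=0, |9|=9, |12|=12, |11|=11, |4|=4 -> [0, 9, 12, 11, 4] (max |s|=12)
Stage 3 (AMPLIFY -2): 0*-2=0, 9*-2=-18, 12*-2=-24, 11*-2=-22, 4*-2=-8 -> [0, -18, -24, -22, -8] (max |s|=24)
Stage 4 (CLIP -3 1): clip(0,-3,1)=0, clip(-18,-3,1)=-3, clip(-24,-3,1)=-3, clip(-22,-3,1)=-3, clip(-8,-3,1)=-3 -> [0, -3, -3, -3, -3] (max |s|=3)
Stage 5 (OFFSET -3): 0+-3=-3, -3+-3=-6, -3+-3=-6, -3+-3=-6, -3+-3=-6 -> [-3, -6, -6, -6, -6] (max |s|=6)
Overall max amplitude: 24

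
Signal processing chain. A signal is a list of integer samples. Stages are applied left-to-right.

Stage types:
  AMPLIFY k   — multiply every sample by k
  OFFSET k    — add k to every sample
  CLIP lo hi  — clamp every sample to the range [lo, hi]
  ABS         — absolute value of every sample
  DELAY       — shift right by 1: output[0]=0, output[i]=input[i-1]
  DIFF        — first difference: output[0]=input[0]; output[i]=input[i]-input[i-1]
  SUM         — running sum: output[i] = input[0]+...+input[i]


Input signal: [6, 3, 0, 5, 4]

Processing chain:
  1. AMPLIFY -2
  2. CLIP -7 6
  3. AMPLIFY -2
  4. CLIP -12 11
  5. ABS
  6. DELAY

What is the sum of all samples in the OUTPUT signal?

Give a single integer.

Input: [6, 3, 0, 5, 4]
Stage 1 (AMPLIFY -2): 6*-2=-12, 3*-2=-6, 0*-2=0, 5*-2=-10, 4*-2=-8 -> [-12, -6, 0, -10, -8]
Stage 2 (CLIP -7 6): clip(-12,-7,6)=-7, clip(-6,-7,6)=-6, clip(0,-7,6)=0, clip(-10,-7,6)=-7, clip(-8,-7,6)=-7 -> [-7, -6, 0, -7, -7]
Stage 3 (AMPLIFY -2): -7*-2=14, -6*-2=12, 0*-2=0, -7*-2=14, -7*-2=14 -> [14, 12, 0, 14, 14]
Stage 4 (CLIP -12 11): clip(14,-12,11)=11, clip(12,-12,11)=11, clip(0,-12,11)=0, clip(14,-12,11)=11, clip(14,-12,11)=11 -> [11, 11, 0, 11, 11]
Stage 5 (ABS): |11|=11, |11|=11, |0|=0, |11|=11, |11|=11 -> [11, 11, 0, 11, 11]
Stage 6 (DELAY): [0, 11, 11, 0, 11] = [0, 11, 11, 0, 11] -> [0, 11, 11, 0, 11]
Output sum: 33

Answer: 33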